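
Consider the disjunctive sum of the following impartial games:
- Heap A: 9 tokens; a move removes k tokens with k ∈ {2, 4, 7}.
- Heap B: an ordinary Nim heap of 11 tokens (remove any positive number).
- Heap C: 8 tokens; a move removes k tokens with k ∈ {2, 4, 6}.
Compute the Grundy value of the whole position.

11

Grundy values for heap A (subtraction set {2, 4, 7}):
g(0) = mex{} = 0
g(1) = mex{} = 0
g(2) = mex{0} = 1
g(3) = mex{0} = 1
g(4) = mex{0,1} = 2
g(5) = mex{0,1} = 2
g(6) = mex{1,2} = 0
g(7) = mex{0,1,2} = 3
g(8) = mex{0,2} = 1
g(9) = mex{1,2,3} = 0
So g(9) = 0.
Heap B is a plain Nim heap of size 11, so its Grundy value is 11.
Grundy values for heap C (subtraction set {2, 4, 6}):
g(0) = mex{} = 0
g(1) = mex{} = 0
g(2) = mex{0} = 1
g(3) = mex{0} = 1
g(4) = mex{0,1} = 2
g(5) = mex{0,1} = 2
g(6) = mex{0,1,2} = 3
g(7) = mex{0,1,2} = 3
g(8) = mex{1,2,3} = 0
So g(8) = 0.
The value of a disjunctive sum is the nim-sum of the parts.
Combined value = 0 XOR 11 XOR 0 = 11.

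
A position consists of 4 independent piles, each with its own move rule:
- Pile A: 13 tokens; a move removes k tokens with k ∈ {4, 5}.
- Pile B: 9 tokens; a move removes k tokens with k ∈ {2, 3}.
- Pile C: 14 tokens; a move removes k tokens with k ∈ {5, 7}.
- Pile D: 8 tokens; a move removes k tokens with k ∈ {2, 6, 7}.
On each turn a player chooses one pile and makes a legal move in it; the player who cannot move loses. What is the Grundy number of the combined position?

1

For pile A, compute g(0), g(1), … with moves {4, 5}:
g(0) = mex{} = 0
g(1) = mex{} = 0
g(2) = mex{} = 0
g(3) = mex{} = 0
g(4) = mex{0} = 1
g(5) = mex{0} = 1
g(6) = mex{0} = 1
g(7) = mex{0} = 1
g(8) = mex{0,1} = 2
g(9) = mex{1} = 0
g(10) = mex{1} = 0
g(11) = mex{1} = 0
g(12) = mex{1,2} = 0
g(13) = mex{0,2} = 1
So g(13) = 1.
For pile B, compute g(0), g(1), … with moves {2, 3}:
g(0) = mex{} = 0
g(1) = mex{} = 0
g(2) = mex{0} = 1
g(3) = mex{0} = 1
g(4) = mex{0,1} = 2
g(5) = mex{1} = 0
g(6) = mex{1,2} = 0
g(7) = mex{0,2} = 1
g(8) = mex{0} = 1
g(9) = mex{0,1} = 2
So g(9) = 2.
Grundy values for pile C (subtraction set {5, 7}):
k:     0  1  2  3  4  5  6  7  8  9 10 11 12 13 14
g(k):  0  0  0  0  0  1  1  1  1  1  2  2  0  0  0
So g(14) = 0.
For pile D, compute g(0), g(1), … with moves {2, 6, 7}:
g(0) = mex{} = 0
g(1) = mex{} = 0
g(2) = mex{0} = 1
g(3) = mex{0} = 1
g(4) = mex{1} = 0
g(5) = mex{1} = 0
g(6) = mex{0} = 1
g(7) = mex{0} = 1
g(8) = mex{0,1} = 2
So g(8) = 2.
The value of a disjunctive sum is the nim-sum of the parts.
Combined value = 1 XOR 2 XOR 0 XOR 2 = 1.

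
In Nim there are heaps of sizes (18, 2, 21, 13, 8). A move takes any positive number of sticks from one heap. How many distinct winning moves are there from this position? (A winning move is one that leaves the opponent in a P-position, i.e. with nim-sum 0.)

In binary:
  10010  (18)
  00010  (2)
  10101  (21)
  01101  (13)
  01000  (8)
  -----
  00000  (0)
The nim-sum is already 0, so every move leaves a nonzero nim-sum — there are no winning moves.

0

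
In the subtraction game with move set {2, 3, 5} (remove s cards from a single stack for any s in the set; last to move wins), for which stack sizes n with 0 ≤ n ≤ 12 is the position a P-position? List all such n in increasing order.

Grundy values for subtraction set {2, 3, 5}:
g(0) = mex{} = 0
g(1) = mex{} = 0
g(2) = mex{0} = 1
g(3) = mex{0} = 1
g(4) = mex{0,1} = 2
g(5) = mex{0,1} = 2
g(6) = mex{0,1,2} = 3
g(7) = mex{1,2} = 0
g(8) = mex{1,2,3} = 0
g(9) = mex{0,2,3} = 1
g(10) = mex{0,2} = 1
g(11) = mex{0,1,3} = 2
g(12) = mex{0,1} = 2
The P-positions (g = 0) in 0..12 are 0, 1, 7, 8.

0, 1, 7, 8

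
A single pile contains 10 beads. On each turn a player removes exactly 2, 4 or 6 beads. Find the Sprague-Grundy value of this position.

Build the Grundy sequence with g(k) = mex{g(k−s) : s ∈ {2, 4, 6}, s ≤ k}:
k:     0  1  2  3  4  5  6  7  8  9 10
g(k):  0  0  1  1  2  2  3  3  0  0  1
So g(10) = 1.

1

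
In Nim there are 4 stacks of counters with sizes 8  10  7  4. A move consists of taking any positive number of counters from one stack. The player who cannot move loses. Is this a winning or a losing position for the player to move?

Winning position

Nim-sum: 8 ^ 10 ^ 7 ^ 4 = 1.
The nim-sum is 1 ≠ 0, so this is an N-position: the player to move can win.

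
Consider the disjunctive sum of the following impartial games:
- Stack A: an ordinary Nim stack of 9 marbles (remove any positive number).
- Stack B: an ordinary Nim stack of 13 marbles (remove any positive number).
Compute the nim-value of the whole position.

4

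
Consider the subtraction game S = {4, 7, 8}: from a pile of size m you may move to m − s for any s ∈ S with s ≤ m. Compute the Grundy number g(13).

0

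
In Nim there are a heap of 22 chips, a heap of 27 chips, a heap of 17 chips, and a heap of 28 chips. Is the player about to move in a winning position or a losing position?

Losing position

Compute the nim-sum pairwise:
22 XOR 27 = 13
13 XOR 17 = 28
28 XOR 28 = 0
The nim-sum is 0, so this is a P-position: the player to move is in a losing position under optimal play.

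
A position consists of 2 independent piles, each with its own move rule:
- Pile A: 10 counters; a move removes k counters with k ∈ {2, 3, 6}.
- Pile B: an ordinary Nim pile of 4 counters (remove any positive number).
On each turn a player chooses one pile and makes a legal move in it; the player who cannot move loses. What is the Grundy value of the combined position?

4

Grundy values for pile A (subtraction set {2, 3, 6}):
k:     0  1  2  3  4  5  6  7  8  9 10
g(k):  0  0  1  1  2  0  3  1  2  0  0
So g(10) = 0.
Pile B is a plain Nim pile of size 4, so its Grundy value is 4.
By the Sprague-Grundy theorem, the Grundy value of a sum of independent games is the XOR of the component values.
Combined value = 0 ⊕ 4 = 4.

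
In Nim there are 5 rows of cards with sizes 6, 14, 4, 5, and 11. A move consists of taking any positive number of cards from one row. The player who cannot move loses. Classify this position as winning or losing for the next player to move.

Winning position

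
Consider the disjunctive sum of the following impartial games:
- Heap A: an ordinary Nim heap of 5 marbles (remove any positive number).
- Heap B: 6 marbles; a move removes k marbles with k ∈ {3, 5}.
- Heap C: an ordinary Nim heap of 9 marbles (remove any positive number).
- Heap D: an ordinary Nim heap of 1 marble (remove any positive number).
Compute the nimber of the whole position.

Heap A is a plain Nim heap of size 5, so its Grundy value is 5.
Grundy values for heap B (subtraction set {3, 5}):
g(0) = mex{} = 0
g(1) = mex{} = 0
g(2) = mex{} = 0
g(3) = mex{0} = 1
g(4) = mex{0} = 1
g(5) = mex{0} = 1
g(6) = mex{0,1} = 2
So g(6) = 2.
Heap C is a plain Nim heap of size 9, so its Grundy value is 9.
Heap D is a plain Nim heap of size 1, so its Grundy value is 1.
The value of a disjunctive sum is the nim-sum of the parts.
Combined value = 5 ⊕ 2 ⊕ 9 ⊕ 1 = 15.

15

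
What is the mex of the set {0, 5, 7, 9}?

1

0 is in the set but 1 is not, so the mex is 1.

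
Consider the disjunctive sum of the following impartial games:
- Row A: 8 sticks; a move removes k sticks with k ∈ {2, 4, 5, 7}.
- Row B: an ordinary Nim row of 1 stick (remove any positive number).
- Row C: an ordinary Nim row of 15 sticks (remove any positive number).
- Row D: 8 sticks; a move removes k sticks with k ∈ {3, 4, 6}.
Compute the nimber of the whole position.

For row A, compute g(0), g(1), … with moves {2, 4, 5, 7}:
k:     0  1  2  3  4  5  6  7  8
g(k):  0  0  1  1  2  2  3  3  4
So g(8) = 4.
Row B is a plain Nim row of size 1, so its Grundy value is 1.
Row C is a plain Nim row of size 15, so its Grundy value is 15.
Build the Grundy sequence for row D with g(k) = mex{g(k−s) : s ∈ {3, 4, 6}, s ≤ k}:
g(0) = mex{} = 0
g(1) = mex{} = 0
g(2) = mex{} = 0
g(3) = mex{0} = 1
g(4) = mex{0} = 1
g(5) = mex{0} = 1
g(6) = mex{0,1} = 2
g(7) = mex{0,1} = 2
g(8) = mex{0,1} = 2
So g(8) = 2.
By the Sprague-Grundy theorem, the Grundy value of a sum of independent games is the XOR of the component values.
Combined value = 4 XOR 1 XOR 15 XOR 2 = 8.

8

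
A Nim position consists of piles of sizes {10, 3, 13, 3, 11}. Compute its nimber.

Write each in binary and XOR column by column:
  1010  (10)
  0011  (3)
  1101  (13)
  0011  (3)
  1011  (11)
  ----
  1100  (12)

12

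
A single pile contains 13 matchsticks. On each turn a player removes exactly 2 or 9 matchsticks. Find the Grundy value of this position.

1

Build the Grundy sequence with g(k) = mex{g(k−s) : s ∈ {2, 9}, s ≤ k}:
g(0) = mex{} = 0
g(1) = mex{} = 0
g(2) = mex{0} = 1
g(3) = mex{0} = 1
g(4) = mex{1} = 0
g(5) = mex{1} = 0
g(6) = mex{0} = 1
g(7) = mex{0} = 1
g(8) = mex{1} = 0
g(9) = mex{0,1} = 2
g(10) = mex{0} = 1
g(11) = mex{1,2} = 0
g(12) = mex{1} = 0
g(13) = mex{0} = 1
So g(13) = 1.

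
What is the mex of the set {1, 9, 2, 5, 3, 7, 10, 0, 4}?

6

The values 0, 1, 2, 3, 4, 5 are all present; 6 is the first non-negative integer missing from the set.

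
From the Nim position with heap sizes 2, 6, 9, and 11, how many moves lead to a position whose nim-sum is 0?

1

Bitwise XOR of the heap sizes:
  0010  (2)
  0110  (6)
  1001  (9)
  1011  (11)
  ----
  0110  (6)
The overall nim-sum is X = 6. A heap of size p has a winning move iff p XOR X < p (reduce it to p XOR X).
  2: 2 XOR 6 = 4 ≥ 2 — no move.
  6: 6 XOR 6 = 0 < 6 — winning move (to 0).
  9: 9 XOR 6 = 15 ≥ 9 — no move.
  11: 11 XOR 6 = 13 ≥ 11 — no move.
That gives 1 winning move.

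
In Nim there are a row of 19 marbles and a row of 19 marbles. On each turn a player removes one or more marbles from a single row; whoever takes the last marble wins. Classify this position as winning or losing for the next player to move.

Compute the nim-sum pairwise:
19 ^ 19 = 0
The nim-sum is 0, so this is a P-position: the player to move is in a losing position under optimal play.

Losing position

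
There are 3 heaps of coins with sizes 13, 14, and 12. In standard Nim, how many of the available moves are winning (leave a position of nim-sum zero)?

Nim-sum: 13 XOR 14 XOR 12 = 15.
The overall nim-sum is X = 15. A heap of size p has a winning move iff p XOR X < p (reduce it to p XOR X).
  13: 13 XOR 15 = 2 < 13 — winning move (to 2).
  14: 14 XOR 15 = 1 < 14 — winning move (to 1).
  12: 12 XOR 15 = 3 < 12 — winning move (to 3).
That gives 3 winning moves.

3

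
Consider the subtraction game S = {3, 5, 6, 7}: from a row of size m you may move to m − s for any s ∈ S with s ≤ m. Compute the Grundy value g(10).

0

Compute g(0), g(1), … for moves {3, 5, 6, 7}:
g(0) = mex{} = 0
g(1) = mex{} = 0
g(2) = mex{} = 0
g(3) = mex{0} = 1
g(4) = mex{0} = 1
g(5) = mex{0} = 1
g(6) = mex{0,1} = 2
g(7) = mex{0,1} = 2
g(8) = mex{0,1} = 2
g(9) = mex{0,1,2} = 3
g(10) = mex{1,2} = 0
So g(10) = 0.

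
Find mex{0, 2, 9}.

0 is in the set but 1 is not, so the mex is 1.

1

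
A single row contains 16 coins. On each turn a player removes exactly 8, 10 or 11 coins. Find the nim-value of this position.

2

Grundy values for subtraction set {8, 10, 11}:
k:     0  1  2  3  4  5  6  7  8  9 10 11 12 13 14 15 16
g(k):  0  0  0  0  0  0  0  0  1  1  1  1  1  1  1  1  2
So g(16) = 2.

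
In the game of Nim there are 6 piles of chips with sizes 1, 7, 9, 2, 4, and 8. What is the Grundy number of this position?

1

Bitwise XOR of the heap sizes:
  0001  (1)
  0111  (7)
  1001  (9)
  0010  (2)
  0100  (4)
  1000  (8)
  ----
  0001  (1)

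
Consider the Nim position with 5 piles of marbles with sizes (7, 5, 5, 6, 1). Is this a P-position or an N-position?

Bitwise XOR of the heap sizes:
  111  (7)
  101  (5)
  101  (5)
  110  (6)
  001  (1)
  ---
  000  (0)
The nim-sum is 0, so this is a P-position: the player to move is in a losing position under optimal play.

P-position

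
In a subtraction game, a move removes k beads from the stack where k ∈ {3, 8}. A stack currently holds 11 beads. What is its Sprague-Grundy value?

0

Compute g(0), g(1), … for moves {3, 8}:
g(0) = mex{} = 0
g(1) = mex{} = 0
g(2) = mex{} = 0
g(3) = mex{0} = 1
g(4) = mex{0} = 1
g(5) = mex{0} = 1
g(6) = mex{1} = 0
g(7) = mex{1} = 0
g(8) = mex{0,1} = 2
g(9) = mex{0} = 1
g(10) = mex{0} = 1
g(11) = mex{1,2} = 0
So g(11) = 0.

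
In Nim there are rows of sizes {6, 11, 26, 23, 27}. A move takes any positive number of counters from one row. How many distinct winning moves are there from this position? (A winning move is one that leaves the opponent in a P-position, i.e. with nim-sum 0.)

3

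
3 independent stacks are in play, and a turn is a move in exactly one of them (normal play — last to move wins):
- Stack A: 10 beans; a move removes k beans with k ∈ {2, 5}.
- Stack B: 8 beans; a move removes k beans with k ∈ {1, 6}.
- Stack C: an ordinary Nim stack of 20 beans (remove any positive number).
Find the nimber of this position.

20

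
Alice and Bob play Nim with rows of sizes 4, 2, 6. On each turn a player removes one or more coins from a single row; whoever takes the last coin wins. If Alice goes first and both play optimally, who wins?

Bob wins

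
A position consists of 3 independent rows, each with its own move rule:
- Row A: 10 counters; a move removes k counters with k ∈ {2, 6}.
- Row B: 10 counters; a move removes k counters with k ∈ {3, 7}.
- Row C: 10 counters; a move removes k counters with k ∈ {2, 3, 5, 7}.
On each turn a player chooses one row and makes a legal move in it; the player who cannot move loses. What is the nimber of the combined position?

For row A, compute g(0), g(1), … with moves {2, 6}:
g(0) = mex{} = 0
g(1) = mex{} = 0
g(2) = mex{0} = 1
g(3) = mex{0} = 1
g(4) = mex{1} = 0
g(5) = mex{1} = 0
g(6) = mex{0} = 1
g(7) = mex{0} = 1
g(8) = mex{1} = 0
g(9) = mex{1} = 0
g(10) = mex{0} = 1
So g(10) = 1.
Grundy values for row B (subtraction set {3, 7}):
k:     0  1  2  3  4  5  6  7  8  9 10
g(k):  0  0  0  1  1  1  0  2  2  1  0
So g(10) = 0.
Grundy values for row C (subtraction set {2, 3, 5, 7}):
g(0) = mex{} = 0
g(1) = mex{} = 0
g(2) = mex{0} = 1
g(3) = mex{0} = 1
g(4) = mex{0,1} = 2
g(5) = mex{0,1} = 2
g(6) = mex{0,1,2} = 3
g(7) = mex{0,1,2} = 3
g(8) = mex{0,1,2,3} = 4
g(9) = mex{1,2,3} = 0
g(10) = mex{1,2,3,4} = 0
So g(10) = 0.
The value of a disjunctive sum is the nim-sum of the parts.
Combined value = 1 ⊕ 0 ⊕ 0 = 1.

1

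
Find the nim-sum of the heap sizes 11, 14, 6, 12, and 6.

9

In binary:
  1011  (11)
  1110  (14)
  0110  (6)
  1100  (12)
  0110  (6)
  ----
  1001  (9)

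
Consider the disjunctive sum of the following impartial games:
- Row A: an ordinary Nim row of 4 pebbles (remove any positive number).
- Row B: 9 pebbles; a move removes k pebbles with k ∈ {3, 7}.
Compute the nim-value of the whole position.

Row A is a plain Nim row of size 4, so its Grundy value is 4.
Grundy values for row B (subtraction set {3, 7}):
k:     0  1  2  3  4  5  6  7  8  9
g(k):  0  0  0  1  1  1  0  2  2  1
So g(9) = 1.
By the Sprague-Grundy theorem, the Grundy value of a sum of independent games is the XOR of the component values.
Combined value = 4 ⊕ 1 = 5.

5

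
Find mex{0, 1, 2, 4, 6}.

3

The values 0, 1, 2 are all present; 3 is the first non-negative integer missing from the set.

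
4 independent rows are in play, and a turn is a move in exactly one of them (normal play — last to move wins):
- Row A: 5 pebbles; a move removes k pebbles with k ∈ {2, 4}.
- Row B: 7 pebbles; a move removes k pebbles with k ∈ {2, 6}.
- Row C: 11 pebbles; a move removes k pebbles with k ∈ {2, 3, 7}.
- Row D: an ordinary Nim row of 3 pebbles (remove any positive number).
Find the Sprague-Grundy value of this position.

Build the Grundy sequence for row A with g(k) = mex{g(k−s) : s ∈ {2, 4}, s ≤ k}:
g(0) = mex{} = 0
g(1) = mex{} = 0
g(2) = mex{0} = 1
g(3) = mex{0} = 1
g(4) = mex{0,1} = 2
g(5) = mex{0,1} = 2
So g(5) = 2.
For row B, compute g(0), g(1), … with moves {2, 6}:
k:     0  1  2  3  4  5  6  7
g(k):  0  0  1  1  0  0  1  1
So g(7) = 1.
For row C, compute g(0), g(1), … with moves {2, 3, 7}:
k:     0  1  2  3  4  5  6  7  8  9 10 11
g(k):  0  0  1  1  2  0  0  1  1  2  0  0
So g(11) = 0.
Row D is a plain Nim row of size 3, so its Grundy value is 3.
The value of a disjunctive sum is the nim-sum of the parts.
Combined value = 2 ⊕ 1 ⊕ 0 ⊕ 3 = 0.

0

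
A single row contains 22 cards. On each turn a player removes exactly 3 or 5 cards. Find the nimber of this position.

2

Compute g(0), g(1), … for moves {3, 5}:
k:     0  1  2  3  4  5  6  7  8  9 10 11 12 13 14 15 16 17 18 19 20 21 22
g(k):  0  0  0  1  1  1  2  2  0  0  0  1  1  1  2  2  0  0  0  1  1  1  2
So g(22) = 2.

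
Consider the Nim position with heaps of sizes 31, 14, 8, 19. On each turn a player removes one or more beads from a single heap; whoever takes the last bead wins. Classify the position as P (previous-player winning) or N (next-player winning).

N-position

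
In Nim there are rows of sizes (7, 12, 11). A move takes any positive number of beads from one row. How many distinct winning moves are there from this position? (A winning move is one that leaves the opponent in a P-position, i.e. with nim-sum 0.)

0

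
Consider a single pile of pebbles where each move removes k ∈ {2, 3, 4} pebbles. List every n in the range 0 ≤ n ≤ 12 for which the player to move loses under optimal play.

0, 1, 6, 7, 12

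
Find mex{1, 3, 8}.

0 is not in the set, so the mex is 0.

0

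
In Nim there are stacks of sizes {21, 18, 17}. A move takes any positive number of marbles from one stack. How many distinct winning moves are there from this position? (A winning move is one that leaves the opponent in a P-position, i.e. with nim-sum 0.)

3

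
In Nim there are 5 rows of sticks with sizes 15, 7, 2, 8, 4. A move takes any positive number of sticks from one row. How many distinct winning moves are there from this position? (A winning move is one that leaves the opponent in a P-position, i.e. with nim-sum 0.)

3

Nim-sum: 15 XOR 7 XOR 2 XOR 8 XOR 4 = 6.
The overall nim-sum is X = 6. A row of size p has a winning move iff p XOR X < p (reduce it to p XOR X).
  15: 15 XOR 6 = 9 < 15 — winning move (to 9).
  7: 7 XOR 6 = 1 < 7 — winning move (to 1).
  2: 2 XOR 6 = 4 ≥ 2 — no move.
  8: 8 XOR 6 = 14 ≥ 8 — no move.
  4: 4 XOR 6 = 2 < 4 — winning move (to 2).
That gives 3 winning moves.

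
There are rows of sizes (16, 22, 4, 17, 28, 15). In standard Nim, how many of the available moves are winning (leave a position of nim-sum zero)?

0

Compute the nim-sum pairwise:
16 ^ 22 = 6
6 ^ 4 = 2
2 ^ 17 = 19
19 ^ 28 = 15
15 ^ 15 = 0
The nim-sum is already 0, so every move leaves a nonzero nim-sum — there are no winning moves.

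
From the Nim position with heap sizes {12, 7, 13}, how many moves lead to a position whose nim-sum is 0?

In binary:
  1100  (12)
  0111  (7)
  1101  (13)
  ----
  0110  (6)
The overall nim-sum is X = 6. A heap of size p has a winning move iff p XOR X < p (reduce it to p XOR X).
  12: 12 XOR 6 = 10 < 12 — winning move (to 10).
  7: 7 XOR 6 = 1 < 7 — winning move (to 1).
  13: 13 XOR 6 = 11 < 13 — winning move (to 11).
That gives 3 winning moves.

3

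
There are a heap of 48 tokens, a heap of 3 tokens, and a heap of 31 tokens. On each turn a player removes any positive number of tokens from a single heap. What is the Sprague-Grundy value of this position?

44

Bitwise XOR of the heap sizes:
  110000  (48)
  000011  (3)
  011111  (31)
  ------
  101100  (44)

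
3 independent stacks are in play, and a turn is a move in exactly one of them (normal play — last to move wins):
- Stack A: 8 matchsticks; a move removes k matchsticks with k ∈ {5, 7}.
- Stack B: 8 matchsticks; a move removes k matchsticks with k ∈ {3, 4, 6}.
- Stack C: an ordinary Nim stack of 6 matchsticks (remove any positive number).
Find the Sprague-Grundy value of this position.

Build the Grundy sequence for stack A with g(k) = mex{g(k−s) : s ∈ {5, 7}, s ≤ k}:
k:     0  1  2  3  4  5  6  7  8
g(k):  0  0  0  0  0  1  1  1  1
So g(8) = 1.
For stack B, compute g(0), g(1), … with moves {3, 4, 6}:
g(0) = mex{} = 0
g(1) = mex{} = 0
g(2) = mex{} = 0
g(3) = mex{0} = 1
g(4) = mex{0} = 1
g(5) = mex{0} = 1
g(6) = mex{0,1} = 2
g(7) = mex{0,1} = 2
g(8) = mex{0,1} = 2
So g(8) = 2.
Stack C is a plain Nim stack of size 6, so its Grundy value is 6.
By the Sprague-Grundy theorem, the Grundy value of a sum of independent games is the XOR of the component values.
Combined value = 1 ⊕ 2 ⊕ 6 = 5.

5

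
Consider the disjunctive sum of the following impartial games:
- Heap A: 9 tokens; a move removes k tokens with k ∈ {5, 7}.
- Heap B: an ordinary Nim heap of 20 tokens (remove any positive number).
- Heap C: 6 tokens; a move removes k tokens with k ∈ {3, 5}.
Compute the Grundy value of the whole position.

Grundy values for heap A (subtraction set {5, 7}):
g(0) = mex{} = 0
g(1) = mex{} = 0
g(2) = mex{} = 0
g(3) = mex{} = 0
g(4) = mex{} = 0
g(5) = mex{0} = 1
g(6) = mex{0} = 1
g(7) = mex{0} = 1
g(8) = mex{0} = 1
g(9) = mex{0} = 1
So g(9) = 1.
Heap B is a plain Nim heap of size 20, so its Grundy value is 20.
Build the Grundy sequence for heap C with g(k) = mex{g(k−s) : s ∈ {3, 5}, s ≤ k}:
k:     0  1  2  3  4  5  6
g(k):  0  0  0  1  1  1  2
So g(6) = 2.
By the Sprague-Grundy theorem, the Grundy value of a sum of independent games is the XOR of the component values.
Combined value = 1 XOR 20 XOR 2 = 23.

23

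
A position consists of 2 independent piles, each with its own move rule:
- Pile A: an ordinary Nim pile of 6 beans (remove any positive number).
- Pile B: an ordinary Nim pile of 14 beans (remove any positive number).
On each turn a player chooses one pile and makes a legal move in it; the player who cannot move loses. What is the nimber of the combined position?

8

Pile A is a plain Nim pile of size 6, so its Grundy value is 6.
Pile B is a plain Nim pile of size 14, so its Grundy value is 14.
By the Sprague-Grundy theorem, the Grundy value of a sum of independent games is the XOR of the component values.
Combined value = 6 ⊕ 14 = 8.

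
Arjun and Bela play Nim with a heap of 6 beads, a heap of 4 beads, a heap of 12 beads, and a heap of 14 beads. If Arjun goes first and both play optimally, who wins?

Bela wins

Compute the nim-sum pairwise:
6 ⊕ 4 = 2
2 ⊕ 12 = 14
14 ⊕ 14 = 0
The nim-sum is 0, so this is a P-position: the player to move is in a losing position under optimal play; Arjun is about to move from it and so loses — Bela wins.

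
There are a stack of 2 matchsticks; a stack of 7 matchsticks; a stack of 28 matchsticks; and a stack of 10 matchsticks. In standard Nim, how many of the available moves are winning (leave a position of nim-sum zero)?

1

Nim-sum: 2 XOR 7 XOR 28 XOR 10 = 19.
The overall nim-sum is X = 19. A stack of size p has a winning move iff p XOR X < p (reduce it to p XOR X).
  2: 2 XOR 19 = 17 ≥ 2 — no move.
  7: 7 XOR 19 = 20 ≥ 7 — no move.
  28: 28 XOR 19 = 15 < 28 — winning move (to 15).
  10: 10 XOR 19 = 25 ≥ 10 — no move.
That gives 1 winning move.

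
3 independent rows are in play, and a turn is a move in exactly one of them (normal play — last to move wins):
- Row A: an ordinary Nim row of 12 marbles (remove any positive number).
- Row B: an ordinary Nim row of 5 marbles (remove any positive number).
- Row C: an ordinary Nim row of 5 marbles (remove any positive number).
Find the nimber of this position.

12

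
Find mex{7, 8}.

0 is not in the set, so the mex is 0.

0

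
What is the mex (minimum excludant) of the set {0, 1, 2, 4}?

The values 0, 1, 2 are all present; 3 is the first non-negative integer missing from the set.

3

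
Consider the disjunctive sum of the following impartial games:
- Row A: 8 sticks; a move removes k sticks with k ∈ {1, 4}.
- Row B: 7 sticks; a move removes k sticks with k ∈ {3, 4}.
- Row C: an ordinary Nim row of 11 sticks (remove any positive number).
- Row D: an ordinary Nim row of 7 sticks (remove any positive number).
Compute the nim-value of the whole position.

13

Build the Grundy sequence for row A with g(k) = mex{g(k−s) : s ∈ {1, 4}, s ≤ k}:
g(0) = mex{} = 0
g(1) = mex{0} = 1
g(2) = mex{1} = 0
g(3) = mex{0} = 1
g(4) = mex{0,1} = 2
g(5) = mex{1,2} = 0
g(6) = mex{0} = 1
g(7) = mex{1} = 0
g(8) = mex{0,2} = 1
So g(8) = 1.
Build the Grundy sequence for row B with g(k) = mex{g(k−s) : s ∈ {3, 4}, s ≤ k}:
k:     0  1  2  3  4  5  6  7
g(k):  0  0  0  1  1  1  2  0
So g(7) = 0.
Row C is a plain Nim row of size 11, so its Grundy value is 11.
Row D is a plain Nim row of size 7, so its Grundy value is 7.
The value of a disjunctive sum is the nim-sum of the parts.
Combined value = 1 ⊕ 0 ⊕ 11 ⊕ 7 = 13.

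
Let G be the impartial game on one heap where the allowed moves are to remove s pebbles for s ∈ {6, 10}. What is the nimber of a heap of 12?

Grundy values for subtraction set {6, 10}:
g(0) = mex{} = 0
g(1) = mex{} = 0
g(2) = mex{} = 0
g(3) = mex{} = 0
g(4) = mex{} = 0
g(5) = mex{} = 0
g(6) = mex{0} = 1
g(7) = mex{0} = 1
g(8) = mex{0} = 1
g(9) = mex{0} = 1
g(10) = mex{0} = 1
g(11) = mex{0} = 1
g(12) = mex{0,1} = 2
So g(12) = 2.

2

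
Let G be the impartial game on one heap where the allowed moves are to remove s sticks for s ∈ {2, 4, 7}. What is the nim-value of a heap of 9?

0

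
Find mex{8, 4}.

0

0 is not in the set, so the mex is 0.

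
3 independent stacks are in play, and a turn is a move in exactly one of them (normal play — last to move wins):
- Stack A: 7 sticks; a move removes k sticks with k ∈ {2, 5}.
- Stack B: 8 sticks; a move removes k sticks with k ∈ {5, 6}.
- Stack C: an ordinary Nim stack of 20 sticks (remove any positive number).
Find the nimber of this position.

21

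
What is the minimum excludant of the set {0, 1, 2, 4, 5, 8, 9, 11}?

3

The values 0, 1, 2 are all present; 3 is the first non-negative integer missing from the set.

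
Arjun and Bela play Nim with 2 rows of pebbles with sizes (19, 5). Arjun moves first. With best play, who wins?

Arjun wins

In binary:
  10011  (19)
  00101  (5)
  -----
  10110  (22)
The nim-sum is 22 ≠ 0, so this is an N-position: the player to move can win; Arjun has a winning move.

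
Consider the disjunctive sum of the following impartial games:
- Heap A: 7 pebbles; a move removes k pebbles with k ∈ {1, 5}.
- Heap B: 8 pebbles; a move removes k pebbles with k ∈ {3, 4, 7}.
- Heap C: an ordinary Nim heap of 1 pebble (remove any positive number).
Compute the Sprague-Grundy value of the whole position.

2

For heap A, compute g(0), g(1), … with moves {1, 5}:
k:     0  1  2  3  4  5  6  7
g(k):  0  1  0  1  0  1  0  1
So g(7) = 1.
Build the Grundy sequence for heap B with g(k) = mex{g(k−s) : s ∈ {3, 4, 7}, s ≤ k}:
g(0) = mex{} = 0
g(1) = mex{} = 0
g(2) = mex{} = 0
g(3) = mex{0} = 1
g(4) = mex{0} = 1
g(5) = mex{0} = 1
g(6) = mex{0,1} = 2
g(7) = mex{0,1} = 2
g(8) = mex{0,1} = 2
So g(8) = 2.
Heap C is a plain Nim heap of size 1, so its Grundy value is 1.
The value of a disjunctive sum is the nim-sum of the parts.
Combined value = 1 ⊕ 2 ⊕ 1 = 2.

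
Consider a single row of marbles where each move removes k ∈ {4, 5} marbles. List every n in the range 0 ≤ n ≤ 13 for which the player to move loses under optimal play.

0, 1, 2, 3, 9, 10, 11, 12

Compute g(0), g(1), … for moves {4, 5}:
g(0) = mex{} = 0
g(1) = mex{} = 0
g(2) = mex{} = 0
g(3) = mex{} = 0
g(4) = mex{0} = 1
g(5) = mex{0} = 1
g(6) = mex{0} = 1
g(7) = mex{0} = 1
g(8) = mex{0,1} = 2
g(9) = mex{1} = 0
g(10) = mex{1} = 0
g(11) = mex{1} = 0
g(12) = mex{1,2} = 0
g(13) = mex{0,2} = 1
The P-positions (g = 0) in 0..13 are 0, 1, 2, 3, 9, 10, 11, 12.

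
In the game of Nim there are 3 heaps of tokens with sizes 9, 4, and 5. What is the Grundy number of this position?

Compute the nim-sum pairwise:
9 ^ 4 = 13
13 ^ 5 = 8

8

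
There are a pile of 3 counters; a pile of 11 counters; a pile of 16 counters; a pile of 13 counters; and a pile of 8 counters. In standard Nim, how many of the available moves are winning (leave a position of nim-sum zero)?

1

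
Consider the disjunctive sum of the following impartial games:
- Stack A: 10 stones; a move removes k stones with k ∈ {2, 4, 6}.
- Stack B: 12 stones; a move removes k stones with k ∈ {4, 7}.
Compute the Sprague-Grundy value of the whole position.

Grundy values for stack A (subtraction set {2, 4, 6}):
k:     0  1  2  3  4  5  6  7  8  9 10
g(k):  0  0  1  1  2  2  3  3  0  0  1
So g(10) = 1.
Build the Grundy sequence for stack B with g(k) = mex{g(k−s) : s ∈ {4, 7}, s ≤ k}:
g(0) = mex{} = 0
g(1) = mex{} = 0
g(2) = mex{} = 0
g(3) = mex{} = 0
g(4) = mex{0} = 1
g(5) = mex{0} = 1
g(6) = mex{0} = 1
g(7) = mex{0} = 1
g(8) = mex{0,1} = 2
g(9) = mex{0,1} = 2
g(10) = mex{0,1} = 2
g(11) = mex{1} = 0
g(12) = mex{1,2} = 0
So g(12) = 0.
The value of a disjunctive sum is the nim-sum of the parts.
Combined value = 1 ⊕ 0 = 1.

1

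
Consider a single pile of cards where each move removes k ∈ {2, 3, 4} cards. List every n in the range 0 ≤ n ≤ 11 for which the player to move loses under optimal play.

0, 1, 6, 7

Compute g(0), g(1), … for moves {2, 3, 4}:
g(0) = mex{} = 0
g(1) = mex{} = 0
g(2) = mex{0} = 1
g(3) = mex{0} = 1
g(4) = mex{0,1} = 2
g(5) = mex{0,1} = 2
g(6) = mex{1,2} = 0
g(7) = mex{1,2} = 0
g(8) = mex{0,2} = 1
g(9) = mex{0,2} = 1
g(10) = mex{0,1} = 2
g(11) = mex{0,1} = 2
The P-positions (g = 0) in 0..11 are 0, 1, 6, 7.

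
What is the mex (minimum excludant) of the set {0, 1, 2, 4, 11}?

3

The values 0, 1, 2 are all present; 3 is the first non-negative integer missing from the set.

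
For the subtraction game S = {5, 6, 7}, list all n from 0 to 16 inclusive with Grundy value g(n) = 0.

Build the Grundy sequence with g(k) = mex{g(k−s) : s ∈ {5, 6, 7}, s ≤ k}:
k:     0  1  2  3  4  5  6  7  8  9 10 11 12 13 14 15 16
g(k):  0  0  0  0  0  1  1  1  1  1  2  2  0  0  0  0  0
The P-positions (g = 0) in 0..16 are 0, 1, 2, 3, 4, 12, 13, 14, 15, 16.

0, 1, 2, 3, 4, 12, 13, 14, 15, 16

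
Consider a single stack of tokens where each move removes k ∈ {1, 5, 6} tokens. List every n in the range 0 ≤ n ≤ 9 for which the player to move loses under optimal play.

0, 2, 4

Compute g(0), g(1), … for moves {1, 5, 6}:
g(0) = mex{} = 0
g(1) = mex{0} = 1
g(2) = mex{1} = 0
g(3) = mex{0} = 1
g(4) = mex{1} = 0
g(5) = mex{0} = 1
g(6) = mex{0,1} = 2
g(7) = mex{0,1,2} = 3
g(8) = mex{0,1,3} = 2
g(9) = mex{0,1,2} = 3
The P-positions (g = 0) in 0..9 are 0, 2, 4.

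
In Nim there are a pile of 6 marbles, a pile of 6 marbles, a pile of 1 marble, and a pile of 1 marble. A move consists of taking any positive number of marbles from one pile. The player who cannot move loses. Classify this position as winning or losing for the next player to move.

Losing position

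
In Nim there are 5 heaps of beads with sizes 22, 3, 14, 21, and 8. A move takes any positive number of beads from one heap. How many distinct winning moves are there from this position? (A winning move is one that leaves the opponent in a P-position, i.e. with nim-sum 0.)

3

In binary:
  10110  (22)
  00011  (3)
  01110  (14)
  10101  (21)
  01000  (8)
  -----
  00110  (6)
The overall nim-sum is X = 6. A heap of size p has a winning move iff p XOR X < p (reduce it to p XOR X).
  22: 22 XOR 6 = 16 < 22 — winning move (to 16).
  3: 3 XOR 6 = 5 ≥ 3 — no move.
  14: 14 XOR 6 = 8 < 14 — winning move (to 8).
  21: 21 XOR 6 = 19 < 21 — winning move (to 19).
  8: 8 XOR 6 = 14 ≥ 8 — no move.
That gives 3 winning moves.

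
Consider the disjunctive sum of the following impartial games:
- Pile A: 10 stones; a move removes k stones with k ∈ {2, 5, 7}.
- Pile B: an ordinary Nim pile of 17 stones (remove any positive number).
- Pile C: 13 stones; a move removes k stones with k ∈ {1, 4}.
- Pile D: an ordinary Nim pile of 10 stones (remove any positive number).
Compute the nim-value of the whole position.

26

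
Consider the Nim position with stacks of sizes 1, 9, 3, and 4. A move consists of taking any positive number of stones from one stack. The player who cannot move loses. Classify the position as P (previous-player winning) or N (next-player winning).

N-position

Nim-sum: 1 XOR 9 XOR 3 XOR 4 = 15.
The nim-sum is 15 ≠ 0, so this is an N-position: the player to move can win.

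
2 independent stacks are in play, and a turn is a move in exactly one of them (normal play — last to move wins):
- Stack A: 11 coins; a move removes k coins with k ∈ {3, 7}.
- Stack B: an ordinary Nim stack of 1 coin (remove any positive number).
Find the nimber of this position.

Build the Grundy sequence for stack A with g(k) = mex{g(k−s) : s ∈ {3, 7}, s ≤ k}:
g(0) = mex{} = 0
g(1) = mex{} = 0
g(2) = mex{} = 0
g(3) = mex{0} = 1
g(4) = mex{0} = 1
g(5) = mex{0} = 1
g(6) = mex{1} = 0
g(7) = mex{0,1} = 2
g(8) = mex{0,1} = 2
g(9) = mex{0} = 1
g(10) = mex{1,2} = 0
g(11) = mex{1,2} = 0
So g(11) = 0.
Stack B is a plain Nim stack of size 1, so its Grundy value is 1.
The value of a disjunctive sum is the nim-sum of the parts.
Combined value = 0 ⊕ 1 = 1.

1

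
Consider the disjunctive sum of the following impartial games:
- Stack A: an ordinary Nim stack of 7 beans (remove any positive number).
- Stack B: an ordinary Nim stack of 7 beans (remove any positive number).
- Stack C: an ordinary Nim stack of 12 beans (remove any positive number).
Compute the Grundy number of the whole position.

Stack A is a plain Nim stack of size 7, so its Grundy value is 7.
Stack B is a plain Nim stack of size 7, so its Grundy value is 7.
Stack C is a plain Nim stack of size 12, so its Grundy value is 12.
By the Sprague-Grundy theorem, the Grundy value of a sum of independent games is the XOR of the component values.
Combined value = 7 ⊕ 7 ⊕ 12 = 12.

12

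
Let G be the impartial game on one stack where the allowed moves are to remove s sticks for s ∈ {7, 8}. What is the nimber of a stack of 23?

Build the Grundy sequence with g(k) = mex{g(k−s) : s ∈ {7, 8}, s ≤ k}:
k:     0  1  2  3  4  5  6  7  8  9 10 11 12 13 14 15 16 17 18 19 20 21 22 23
g(k):  0  0  0  0  0  0  0  1  1  1  1  1  1  1  2  0  0  0  0  0  0  0  1  1
So g(23) = 1.

1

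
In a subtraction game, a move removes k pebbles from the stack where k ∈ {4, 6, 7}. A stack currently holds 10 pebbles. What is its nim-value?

Grundy values for subtraction set {4, 6, 7}:
k:     0  1  2  3  4  5  6  7  8  9 10
g(k):  0  0  0  0  1  1  1  1  2  2  2
So g(10) = 2.

2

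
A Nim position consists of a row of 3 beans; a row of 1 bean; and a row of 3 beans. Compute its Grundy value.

1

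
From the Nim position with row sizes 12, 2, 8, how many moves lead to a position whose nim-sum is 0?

1

In binary:
  1100  (12)
  0010  (2)
  1000  (8)
  ----
  0110  (6)
The overall nim-sum is X = 6. A row of size p has a winning move iff p XOR X < p (reduce it to p XOR X).
  12: 12 XOR 6 = 10 < 12 — winning move (to 10).
  2: 2 XOR 6 = 4 ≥ 2 — no move.
  8: 8 XOR 6 = 14 ≥ 8 — no move.
That gives 1 winning move.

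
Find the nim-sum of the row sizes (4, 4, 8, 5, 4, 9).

0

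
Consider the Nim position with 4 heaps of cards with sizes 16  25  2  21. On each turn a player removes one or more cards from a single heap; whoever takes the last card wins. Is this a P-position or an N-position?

N-position

Nim-sum: 16 ⊕ 25 ⊕ 2 ⊕ 21 = 30.
The nim-sum is 30 ≠ 0, so this is an N-position: the player to move can win.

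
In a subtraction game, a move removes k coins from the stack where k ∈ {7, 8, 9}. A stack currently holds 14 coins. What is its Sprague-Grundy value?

Grundy values for subtraction set {7, 8, 9}:
g(0) = mex{} = 0
g(1) = mex{} = 0
g(2) = mex{} = 0
g(3) = mex{} = 0
g(4) = mex{} = 0
g(5) = mex{} = 0
g(6) = mex{} = 0
g(7) = mex{0} = 1
g(8) = mex{0} = 1
g(9) = mex{0} = 1
g(10) = mex{0} = 1
g(11) = mex{0} = 1
g(12) = mex{0} = 1
g(13) = mex{0} = 1
g(14) = mex{0,1} = 2
So g(14) = 2.

2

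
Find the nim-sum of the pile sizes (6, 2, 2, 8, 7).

In binary:
  0110  (6)
  0010  (2)
  0010  (2)
  1000  (8)
  0111  (7)
  ----
  1001  (9)

9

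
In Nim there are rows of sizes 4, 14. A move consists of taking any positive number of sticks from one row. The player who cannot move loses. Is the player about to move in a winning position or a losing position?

Winning position

Nim-sum: 4 ^ 14 = 10.
The nim-sum is 10 ≠ 0, so this is an N-position: the player to move can win.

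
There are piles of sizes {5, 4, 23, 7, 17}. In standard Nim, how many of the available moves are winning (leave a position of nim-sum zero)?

0

Compute the nim-sum pairwise:
5 ^ 4 = 1
1 ^ 23 = 22
22 ^ 7 = 17
17 ^ 17 = 0
The nim-sum is already 0, so every move leaves a nonzero nim-sum — there are no winning moves.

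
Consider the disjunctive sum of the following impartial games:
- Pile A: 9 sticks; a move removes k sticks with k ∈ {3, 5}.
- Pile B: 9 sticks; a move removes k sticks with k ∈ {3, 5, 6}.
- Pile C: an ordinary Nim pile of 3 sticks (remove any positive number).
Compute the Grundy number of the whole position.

3

Grundy values for pile A (subtraction set {3, 5}):
k:     0  1  2  3  4  5  6  7  8  9
g(k):  0  0  0  1  1  1  2  2  0  0
So g(9) = 0.
Build the Grundy sequence for pile B with g(k) = mex{g(k−s) : s ∈ {3, 5, 6}, s ≤ k}:
g(0) = mex{} = 0
g(1) = mex{} = 0
g(2) = mex{} = 0
g(3) = mex{0} = 1
g(4) = mex{0} = 1
g(5) = mex{0} = 1
g(6) = mex{0,1} = 2
g(7) = mex{0,1} = 2
g(8) = mex{0,1} = 2
g(9) = mex{1,2} = 0
So g(9) = 0.
Pile C is a plain Nim pile of size 3, so its Grundy value is 3.
The value of a disjunctive sum is the nim-sum of the parts.
Combined value = 0 ⊕ 0 ⊕ 3 = 3.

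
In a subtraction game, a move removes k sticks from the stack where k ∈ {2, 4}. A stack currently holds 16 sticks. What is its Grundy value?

2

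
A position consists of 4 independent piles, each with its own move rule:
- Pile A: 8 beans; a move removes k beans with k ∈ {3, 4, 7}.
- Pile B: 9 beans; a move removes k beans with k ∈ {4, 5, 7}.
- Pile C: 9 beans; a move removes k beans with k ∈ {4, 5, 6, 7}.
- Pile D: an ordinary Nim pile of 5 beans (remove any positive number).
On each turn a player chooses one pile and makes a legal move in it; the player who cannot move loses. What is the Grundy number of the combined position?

Grundy values for pile A (subtraction set {3, 4, 7}):
k:     0  1  2  3  4  5  6  7  8
g(k):  0  0  0  1  1  1  2  2  2
So g(8) = 2.
Build the Grundy sequence for pile B with g(k) = mex{g(k−s) : s ∈ {4, 5, 7}, s ≤ k}:
k:     0  1  2  3  4  5  6  7  8  9
g(k):  0  0  0  0  1  1  1  1  2  2
So g(9) = 2.
For pile C, compute g(0), g(1), … with moves {4, 5, 6, 7}:
k:     0  1  2  3  4  5  6  7  8  9
g(k):  0  0  0  0  1  1  1  1  2  2
So g(9) = 2.
Pile D is a plain Nim pile of size 5, so its Grundy value is 5.
The value of a disjunctive sum is the nim-sum of the parts.
Combined value = 2 ⊕ 2 ⊕ 2 ⊕ 5 = 7.

7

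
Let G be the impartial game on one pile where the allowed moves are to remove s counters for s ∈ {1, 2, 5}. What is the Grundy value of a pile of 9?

0

Compute g(0), g(1), … for moves {1, 2, 5}:
g(0) = mex{} = 0
g(1) = mex{0} = 1
g(2) = mex{0,1} = 2
g(3) = mex{1,2} = 0
g(4) = mex{0,2} = 1
g(5) = mex{0,1} = 2
g(6) = mex{1,2} = 0
g(7) = mex{0,2} = 1
g(8) = mex{0,1} = 2
g(9) = mex{1,2} = 0
So g(9) = 0.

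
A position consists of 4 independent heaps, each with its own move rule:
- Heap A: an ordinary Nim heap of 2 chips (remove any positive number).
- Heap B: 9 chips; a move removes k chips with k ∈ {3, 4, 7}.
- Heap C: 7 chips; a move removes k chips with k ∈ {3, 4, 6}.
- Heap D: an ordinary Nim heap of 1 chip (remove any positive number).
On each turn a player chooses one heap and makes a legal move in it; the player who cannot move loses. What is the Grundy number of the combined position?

Heap A is a plain Nim heap of size 2, so its Grundy value is 2.
Grundy values for heap B (subtraction set {3, 4, 7}):
k:     0  1  2  3  4  5  6  7  8  9
g(k):  0  0  0  1  1  1  2  2  2  3
So g(9) = 3.
Grundy values for heap C (subtraction set {3, 4, 6}):
k:     0  1  2  3  4  5  6  7
g(k):  0  0  0  1  1  1  2  2
So g(7) = 2.
Heap D is a plain Nim heap of size 1, so its Grundy value is 1.
By the Sprague-Grundy theorem, the Grundy value of a sum of independent games is the XOR of the component values.
Combined value = 2 XOR 3 XOR 2 XOR 1 = 2.

2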